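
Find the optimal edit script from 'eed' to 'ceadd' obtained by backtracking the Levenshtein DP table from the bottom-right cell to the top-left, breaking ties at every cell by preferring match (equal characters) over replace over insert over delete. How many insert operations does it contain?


Edit distance = 3. Backtracking from cell (3, 5) with preference match > replace > insert > delete,
then listing the resulting alignment 'eed' -> 'ceadd' left to right:
  Step 1: insert 'c' [insertion #1]
  Step 2: keep 'e'
  Step 3: insert 'a' [insertion #2]
  Step 4: replace e->d
  Step 5: keep 'd'
Total insertions: 2

2


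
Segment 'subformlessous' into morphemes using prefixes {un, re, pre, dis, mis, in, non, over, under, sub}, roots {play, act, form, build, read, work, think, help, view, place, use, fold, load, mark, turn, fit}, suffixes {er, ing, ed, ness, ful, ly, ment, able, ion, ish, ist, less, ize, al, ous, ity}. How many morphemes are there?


Segmenting 'subformlessous' against the inventory:
  'sub' -> prefix (morpheme 1)
  'form' -> root (morpheme 2)
  'less' -> suffix (morpheme 3)
  'ous' -> suffix (morpheme 4)
Total morphemes: 4

4


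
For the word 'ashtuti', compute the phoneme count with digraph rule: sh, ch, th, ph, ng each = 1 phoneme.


Parsing 'ashtuti' greedily, digraphs first:
  'a' -> vowel phoneme (phonemes so far: 1)
  'sh' -> digraph (1 consonant phoneme) (phonemes so far: 2)
  't' -> consonant phoneme (phonemes so far: 3)
  'u' -> vowel phoneme (phonemes so far: 4)
  't' -> consonant phoneme (phonemes so far: 5)
  'i' -> vowel phoneme (phonemes so far: 6)
Total phonemes: 6

6


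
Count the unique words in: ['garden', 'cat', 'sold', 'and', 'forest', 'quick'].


Listing all tokens and tracking unique types:
  Token 1: 'garden' -> NEW (unique so far: 1)
  Token 2: 'cat' -> NEW (unique so far: 2)
  Token 3: 'sold' -> NEW (unique so far: 3)
  Token 4: 'and' -> NEW (unique so far: 4)
  Token 5: 'forest' -> NEW (unique so far: 5)
  Token 6: 'quick' -> NEW (unique so far: 6)
Unique types: ('and', 'cat', 'forest', 'garden', 'quick', 'sold')
Vocabulary size: 6

6


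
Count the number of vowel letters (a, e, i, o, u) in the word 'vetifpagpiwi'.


Scanning each character of 'vetifpagpiwi':
  Position 1: 'v' -> consonant (running count: 0)
  Position 2: 'e' -> vowel (running count: 1)
  Position 3: 't' -> consonant (running count: 1)
  Position 4: 'i' -> vowel (running count: 2)
  Position 5: 'f' -> consonant (running count: 2)
  Position 6: 'p' -> consonant (running count: 2)
  Position 7: 'a' -> vowel (running count: 3)
  Position 8: 'g' -> consonant (running count: 3)
  Position 9: 'p' -> consonant (running count: 3)
  Position 10: 'i' -> vowel (running count: 4)
  Position 11: 'w' -> consonant (running count: 4)
  Position 12: 'i' -> vowel (running count: 5)
Total vowels: 5

5


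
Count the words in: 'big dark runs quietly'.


Counting words by splitting on spaces:
  Word 1: 'big'
  Word 2: 'dark'
  Word 3: 'runs'
  Word 4: 'quietly'
Total words: 4

4


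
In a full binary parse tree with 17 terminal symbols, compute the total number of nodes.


Leaf nodes (terminals): 17
Internal nodes = n - 1 = 17 - 1 = 16
Total = leaves + internal = 17 + 16 = 33

33


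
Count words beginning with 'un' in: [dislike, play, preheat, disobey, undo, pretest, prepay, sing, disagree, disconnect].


Checking each word for prefix 'un':
  'dislike' -> no (count: 0)
  'play' -> no (count: 0)
  'preheat' -> no (count: 0)
  'disobey' -> no (count: 0)
  'undo' -> YES, starts with 'un' (count: 1)
  'pretest' -> no (count: 1)
  'prepay' -> no (count: 1)
  'sing' -> no (count: 1)
  'disagree' -> no (count: 1)
  'disconnect' -> no (count: 1)
Total with prefix 'un': 1

1


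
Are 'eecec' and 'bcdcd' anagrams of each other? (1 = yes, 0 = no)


Sort characters of 'eecec': 'cceee'
Sort characters of 'bcdcd': 'bccdd'
Sorted forms differ -> they are NOT anagrams
Result: 0

0


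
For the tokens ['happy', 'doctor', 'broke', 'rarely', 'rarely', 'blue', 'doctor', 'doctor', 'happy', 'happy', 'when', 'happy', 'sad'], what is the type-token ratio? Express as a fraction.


Tokens: 13
Unique types: ('blue', 'broke', 'doctor', 'happy', 'rarely', 'sad', 'when') = 7
TTR = 7/13
Already in lowest terms.

7/13


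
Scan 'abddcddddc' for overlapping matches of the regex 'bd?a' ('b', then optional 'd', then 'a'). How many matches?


Pattern: bd?a means 'b', then optional 'd', then 'a'.
Scanning 'abddcddddc' position-by-position:
  Pos 0: window 'abd' -> no
  Pos 1: window 'bdd' -> no
  Pos 2: window 'ddc' -> no
  Pos 3: window 'dcd' -> no
  Pos 4: window 'cdd' -> no
  Pos 5: window 'ddd' -> no
  Pos 6: window 'ddd' -> no
  Pos 7: window 'ddc' -> no
  Pos 8: window 'dc' -> no
  Pos 9: window 'c' -> no
Total matches: 0

0


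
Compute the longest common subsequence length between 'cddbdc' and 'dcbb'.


DP table for LCS of 'cddbdc' and 'dcbb':
       d  c  b  b
    0  0  0  0  0
  c 0  0  1  1  1
  d 0  1  1  1  1
  d 0  1  1  1  1
  b 0  1  1  2  2
  d 0  1  1  2  2
  c 0  1  2  2  2
LCS: 'cb'
LCS length = 2

2


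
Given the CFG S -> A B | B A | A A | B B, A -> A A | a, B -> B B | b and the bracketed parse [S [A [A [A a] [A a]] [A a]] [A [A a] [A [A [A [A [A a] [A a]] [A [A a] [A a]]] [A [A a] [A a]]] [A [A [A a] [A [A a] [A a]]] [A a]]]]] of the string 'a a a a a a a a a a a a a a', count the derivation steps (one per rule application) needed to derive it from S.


Every bracketed nonterminal node [X ...] in the tree is produced by exactly one rule application.
Reading the tree off as a leftmost derivation:
  Step 1: S  =>  A A   (applied S -> A A)
  Step 2: A A  =>  A A A   (applied A -> A A)
  Step 3: A A A  =>  A A A A   (applied A -> A A)
  Step 4: A A A A  =>  a A A A   (applied A -> a)
  Step 5: a A A A  =>  a a A A   (applied A -> a)
  Step 6: a a A A  =>  a a a A   (applied A -> a)
  Step 7: a a a A  =>  a a a A A   (applied A -> A A)
  Step 8: a a a A A  =>  a a a a A   (applied A -> a)
  Step 9: a a a a A  =>  a a a a A A   (applied A -> A A)
  Step 10: a a a a A A  =>  a a a a A A A   (applied A -> A A)
  Step 11: a a a a A A A  =>  a a a a A A A A   (applied A -> A A)
  Step 12: a a a a A A A A  =>  a a a a A A A A A   (applied A -> A A)
  Step 13: a a a a A A A A A  =>  a a a a a A A A A   (applied A -> a)
  Step 14: a a a a a A A A A  =>  a a a a a a A A A   (applied A -> a)
  Step 15: a a a a a a A A A  =>  a a a a a a A A A A   (applied A -> A A)
  Step 16: a a a a a a A A A A  =>  a a a a a a a A A A   (applied A -> a)
  Step 17: a a a a a a a A A A  =>  a a a a a a a a A A   (applied A -> a)
  Step 18: a a a a a a a a A A  =>  a a a a a a a a A A A   (applied A -> A A)
  Step 19: a a a a a a a a A A A  =>  a a a a a a a a a A A   (applied A -> a)
  Step 20: a a a a a a a a a A A  =>  a a a a a a a a a a A   (applied A -> a)
  Step 21: a a a a a a a a a a A  =>  a a a a a a a a a a A A   (applied A -> A A)
  Step 22: a a a a a a a a a a A A  =>  a a a a a a a a a a A A A   (applied A -> A A)
  Step 23: a a a a a a a a a a A A A  =>  a a a a a a a a a a a A A   (applied A -> a)
  Step 24: a a a a a a a a a a a A A  =>  a a a a a a a a a a a A A A   (applied A -> A A)
  Step 25: a a a a a a a a a a a A A A  =>  a a a a a a a a a a a a A A   (applied A -> a)
  Step 26: a a a a a a a a a a a a A A  =>  a a a a a a a a a a a a a A   (applied A -> a)
  Step 27: a a a a a a a a a a a a a A  =>  a a a a a a a a a a a a a a   (applied A -> a)
Final yield: a a a a a a a a a a a a a a
Total rewrite steps: 27

27


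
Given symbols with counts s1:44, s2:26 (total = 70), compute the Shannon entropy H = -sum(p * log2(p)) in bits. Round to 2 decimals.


Computing entropy H = -sum(p_i * log2(p_i)):
  s1: p = 44/70 = 0.6286, -p*log2(p) = 0.4210
  s2: p = 26/70 = 0.3714, -p*log2(p) = 0.5307
H = sum of terms = 0.9517
Rounded to 2 decimals: 0.95

0.95


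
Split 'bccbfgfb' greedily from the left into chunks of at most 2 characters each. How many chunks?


'bccbfgfb' has 8 characters.
Chunking with max size 2:
  Chunk 1: 'bc' (positions 0-1)
  Chunk 2: 'cb' (positions 2-3)
  Chunk 3: 'fg' (positions 4-5)
  Chunk 4: 'fb' (positions 6-7)
Total chunks: ceil(8 / 2) = 4

4


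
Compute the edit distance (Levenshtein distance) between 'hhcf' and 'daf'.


Building DP table for s1='hhcf' (len 4) and s2='daf' (len 3):
       d  a  f
    0  1  2  3
  h 1  1  2  3
  h 2  2  2  3
  c 3  3  3  3
  f 4  4  4  3
Edit distance = dp[4][3] = 3

3


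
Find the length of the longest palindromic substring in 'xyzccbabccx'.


Scanning 'xyzccbabccx' for palindromic substrings.
Substring at positions 3-9: 'ccbabcc'.
Check: reverse('ccbabcc') = 'ccbabcc' -> palindrome confirmed.
Neighbouring characters ('z' / 'x') break symmetry, so it cannot extend further.
No longer palindromic substring exists; longest length = 7

7


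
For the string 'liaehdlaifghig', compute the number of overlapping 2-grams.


String 'liaehdlaifghig' has length L = 14.
Number of overlapping n-grams = L - n + 1
Substituting: 14 - 2 + 1 = 13

13


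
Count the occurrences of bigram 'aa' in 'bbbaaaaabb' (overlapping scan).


Scanning 'bbbaaaaabb' for bigram 'aa':
  Position 0: 'bb' -> no
  Position 1: 'bb' -> no
  Position 2: 'ba' -> no
  Position 3: 'aa' -> MATCH
  Position 4: 'aa' -> MATCH
  Position 5: 'aa' -> MATCH
  Position 6: 'aa' -> MATCH
  Position 7: 'ab' -> no
  Position 8: 'bb' -> no
Total matches: 4

4


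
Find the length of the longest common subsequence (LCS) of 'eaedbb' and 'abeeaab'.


DP table for LCS of 'eaedbb' and 'abeeaab':
       a  b  e  e  a  a  b
    0  0  0  0  0  0  0  0
  e 0  0  0  1  1  1  1  1
  a 0  1  1  1  1  2  2  2
  e 0  1  1  2  2  2  2  2
  d 0  1  1  2  2  2  2  2
  b 0  1  2  2  2  2  2  3
  b 0  1  2  2  2  2  2  3
LCS: 'eab'
LCS length = 3

3


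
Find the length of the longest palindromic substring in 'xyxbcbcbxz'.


Scanning 'xyxbcbcbxz' for palindromic substrings.
Substring at positions 2-8: 'xbcbcbx'.
Check: reverse('xbcbcbx') = 'xbcbcbx' -> palindrome confirmed.
Neighbouring characters ('y' / 'z') break symmetry, so it cannot extend further.
No longer palindromic substring exists; longest length = 7

7


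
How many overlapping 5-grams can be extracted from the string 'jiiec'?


String 'jiiec' has length L = 5.
Number of overlapping n-grams = L - n + 1
Substituting: 5 - 5 + 1 = 1

1


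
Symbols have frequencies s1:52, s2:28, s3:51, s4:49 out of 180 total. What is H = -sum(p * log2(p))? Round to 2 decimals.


Computing entropy H = -sum(p_i * log2(p_i)):
  s1: p = 52/180 = 0.2889, -p*log2(p) = 0.5175
  s2: p = 28/180 = 0.1556, -p*log2(p) = 0.4176
  s3: p = 51/180 = 0.2833, -p*log2(p) = 0.5155
  s4: p = 49/180 = 0.2722, -p*log2(p) = 0.5110
H = sum of terms = 1.9616
Rounded to 2 decimals: 1.96

1.96


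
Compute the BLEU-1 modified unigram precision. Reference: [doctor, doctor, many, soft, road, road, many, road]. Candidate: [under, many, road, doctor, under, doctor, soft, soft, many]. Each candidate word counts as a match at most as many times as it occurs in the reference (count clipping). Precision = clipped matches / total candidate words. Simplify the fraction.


Reference word counts: {'doctor': 2, 'many': 2, 'road': 3, 'soft': 1}
Checking each candidate word (with clipping):
  'under' -> not in reference -> no match (matches: 0)
  'many' -> in reference (ref count 2, used 1/2) -> match (matches: 1)
  'road' -> in reference (ref count 3, used 1/3) -> match (matches: 2)
  'doctor' -> in reference (ref count 2, used 1/2) -> match (matches: 3)
  'under' -> not in reference -> no match (matches: 3)
  'doctor' -> in reference (ref count 2, used 2/2) -> match (matches: 4)
  'soft' -> in reference (ref count 1, used 1/1) -> match (matches: 5)
  'soft' -> ref count 1 already used up (1/1) -> clipped, no match (matches: 5)
  'many' -> in reference (ref count 2, used 2/2) -> match (matches: 6)
Clipped matches: 6, Candidate length: 9
Precision = 6/9 = 2/3

2/3


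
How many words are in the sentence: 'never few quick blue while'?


Counting words by splitting on spaces:
  Word 1: 'never'
  Word 2: 'few'
  Word 3: 'quick'
  Word 4: 'blue'
  Word 5: 'while'
Total words: 5

5


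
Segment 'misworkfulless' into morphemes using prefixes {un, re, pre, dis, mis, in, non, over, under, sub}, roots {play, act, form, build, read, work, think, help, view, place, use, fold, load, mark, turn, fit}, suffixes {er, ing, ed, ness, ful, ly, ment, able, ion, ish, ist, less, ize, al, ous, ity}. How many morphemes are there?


Segmenting 'misworkfulless' against the inventory:
  'mis' -> prefix (morpheme 1)
  'work' -> root (morpheme 2)
  'ful' -> suffix (morpheme 3)
  'less' -> suffix (morpheme 4)
Total morphemes: 4

4


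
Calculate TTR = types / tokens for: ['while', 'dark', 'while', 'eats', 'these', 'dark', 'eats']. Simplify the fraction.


Tokens: 7
Unique types: ('dark', 'eats', 'these', 'while') = 4
TTR = 4/7
Already in lowest terms.

4/7


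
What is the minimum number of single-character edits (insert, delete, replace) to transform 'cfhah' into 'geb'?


Building DP table for s1='cfhah' (len 5) and s2='geb' (len 3):
       g  e  b
    0  1  2  3
  c 1  1  2  3
  f 2  2  2  3
  h 3  3  3  3
  a 4  4  4  4
  h 5  5  5  5
Edit distance = dp[5][3] = 5

5


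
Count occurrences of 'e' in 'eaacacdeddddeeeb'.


Scanning 'eaacacdeddddeeeb' for 'e':
  Position 0: 'e' -> MATCH (count: 1)
  Position 7: 'e' -> MATCH (count: 2)
  Position 12: 'e' -> MATCH (count: 3)
  Position 13: 'e' -> MATCH (count: 4)
  Position 14: 'e' -> MATCH (count: 5)
Total occurrences of 'e': 5

5


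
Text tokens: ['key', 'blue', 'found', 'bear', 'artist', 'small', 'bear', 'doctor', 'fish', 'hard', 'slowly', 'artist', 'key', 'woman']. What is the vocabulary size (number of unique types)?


Listing all tokens and tracking unique types:
  Token 1: 'key' -> NEW (unique so far: 1)
  Token 2: 'blue' -> NEW (unique so far: 2)
  Token 3: 'found' -> NEW (unique so far: 3)
  Token 4: 'bear' -> NEW (unique so far: 4)
  Token 5: 'artist' -> NEW (unique so far: 5)
  Token 6: 'small' -> NEW (unique so far: 6)
  Token 7: 'bear' -> duplicate (unique so far: 6)
  Token 8: 'doctor' -> NEW (unique so far: 7)
  Token 9: 'fish' -> NEW (unique so far: 8)
  Token 10: 'hard' -> NEW (unique so far: 9)
  Token 11: 'slowly' -> NEW (unique so far: 10)
  Token 12: 'artist' -> duplicate (unique so far: 10)
  Token 13: 'key' -> duplicate (unique so far: 10)
  Token 14: 'woman' -> NEW (unique so far: 11)
Unique types: ('artist', 'bear', 'blue', 'doctor', 'fish', 'found', 'hard', 'key', 'slowly', 'small', 'woman')
Vocabulary size: 11

11


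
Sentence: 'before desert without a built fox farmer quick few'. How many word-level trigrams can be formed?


Word trigrams from [9] words:
  Trigram 1: (before desert without)
  Trigram 2: (desert without a)
  Trigram 3: (without a built)
  Trigram 4: (a built fox)
  Trigram 5: (built fox farmer)
  Trigram 6: (fox farmer quick)
  Trigram 7: (farmer quick few)
Total word trigrams: 9 - 2 = 7

7


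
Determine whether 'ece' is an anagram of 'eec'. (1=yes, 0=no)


Sort characters of 'ece': 'cee'
Sort characters of 'eec': 'cee'
Sorted forms match -> they ARE anagrams
Result: 1

1


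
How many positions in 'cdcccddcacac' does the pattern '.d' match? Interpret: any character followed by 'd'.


Pattern: .d means any character followed by 'd'.
Scanning 'cdcccddcacac' position-by-position:
  Pos 0: window 'cd' -> MATCH
  Pos 1: window 'dc' -> no
  Pos 2: window 'cc' -> no
  Pos 3: window 'cc' -> no
  Pos 4: window 'cd' -> MATCH
  Pos 5: window 'dd' -> MATCH
  Pos 6: window 'dc' -> no
  Pos 7: window 'ca' -> no
  Pos 8: window 'ac' -> no
  Pos 9: window 'ca' -> no
  Pos 10: window 'ac' -> no
  Pos 11: window 'c' -> no
Total matches: 3

3


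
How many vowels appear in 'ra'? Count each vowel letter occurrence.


Scanning each character of 'ra':
  Position 1: 'r' -> consonant (running count: 0)
  Position 2: 'a' -> vowel (running count: 1)
Total vowels: 1

1


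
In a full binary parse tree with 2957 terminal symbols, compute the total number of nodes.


Leaf nodes (terminals): 2957
Internal nodes = n - 1 = 2957 - 1 = 2956
Total = leaves + internal = 2957 + 2956 = 5913

5913


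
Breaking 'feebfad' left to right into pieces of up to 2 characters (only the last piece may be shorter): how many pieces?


'feebfad' has 7 characters.
Chunking with max size 2:
  Chunk 1: 'fe' (positions 0-1)
  Chunk 2: 'eb' (positions 2-3)
  Chunk 3: 'fa' (positions 4-5)
  Chunk 4: 'd' (positions 6-6)
Total chunks: ceil(7 / 2) = 4

4


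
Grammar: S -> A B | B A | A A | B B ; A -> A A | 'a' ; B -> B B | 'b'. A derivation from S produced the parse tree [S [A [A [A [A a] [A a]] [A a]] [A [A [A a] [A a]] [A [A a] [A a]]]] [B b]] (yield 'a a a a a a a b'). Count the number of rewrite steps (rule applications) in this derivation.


Every bracketed nonterminal node [X ...] in the tree is produced by exactly one rule application.
Reading the tree off as a leftmost derivation:
  Step 1: S  =>  A B   (applied S -> A B)
  Step 2: A B  =>  A A B   (applied A -> A A)
  Step 3: A A B  =>  A A A B   (applied A -> A A)
  Step 4: A A A B  =>  A A A A B   (applied A -> A A)
  Step 5: A A A A B  =>  a A A A B   (applied A -> a)
  Step 6: a A A A B  =>  a a A A B   (applied A -> a)
  Step 7: a a A A B  =>  a a a A B   (applied A -> a)
  Step 8: a a a A B  =>  a a a A A B   (applied A -> A A)
  Step 9: a a a A A B  =>  a a a A A A B   (applied A -> A A)
  Step 10: a a a A A A B  =>  a a a a A A B   (applied A -> a)
  Step 11: a a a a A A B  =>  a a a a a A B   (applied A -> a)
  Step 12: a a a a a A B  =>  a a a a a A A B   (applied A -> A A)
  Step 13: a a a a a A A B  =>  a a a a a a A B   (applied A -> a)
  Step 14: a a a a a a A B  =>  a a a a a a a B   (applied A -> a)
  Step 15: a a a a a a a B  =>  a a a a a a a b   (applied B -> b)
Final yield: a a a a a a a b
Total rewrite steps: 15

15


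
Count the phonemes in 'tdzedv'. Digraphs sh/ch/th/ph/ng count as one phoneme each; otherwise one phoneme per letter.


Parsing 'tdzedv' greedily, digraphs first:
  't' -> consonant phoneme (phonemes so far: 1)
  'd' -> consonant phoneme (phonemes so far: 2)
  'z' -> consonant phoneme (phonemes so far: 3)
  'e' -> vowel phoneme (phonemes so far: 4)
  'd' -> consonant phoneme (phonemes so far: 5)
  'v' -> consonant phoneme (phonemes so far: 6)
Total phonemes: 6

6


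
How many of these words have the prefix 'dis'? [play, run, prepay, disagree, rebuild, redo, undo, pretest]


Checking each word for prefix 'dis':
  'play' -> no (count: 0)
  'run' -> no (count: 0)
  'prepay' -> no (count: 0)
  'disagree' -> YES, starts with 'dis' (count: 1)
  'rebuild' -> no (count: 1)
  'redo' -> no (count: 1)
  'undo' -> no (count: 1)
  'pretest' -> no (count: 1)
Total with prefix 'dis': 1

1


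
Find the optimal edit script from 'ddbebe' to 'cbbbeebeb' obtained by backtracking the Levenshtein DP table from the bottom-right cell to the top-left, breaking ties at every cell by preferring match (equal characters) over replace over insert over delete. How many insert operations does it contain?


Edit distance = 5. Backtracking from cell (6, 9) with preference match > replace > insert > delete,
then listing the resulting alignment 'ddbebe' -> 'cbbbeebeb' left to right:
  Step 1: insert 'c' [insertion #1]
  Step 2: replace d->b
  Step 3: replace d->b
  Step 4: keep 'b'
  Step 5: insert 'e' [insertion #2]
  Step 6: keep 'e'
  Step 7: keep 'b'
  Step 8: keep 'e'
  Step 9: insert 'b' [insertion #3]
Total insertions: 3

3


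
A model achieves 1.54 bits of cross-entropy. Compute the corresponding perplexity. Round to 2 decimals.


Perplexity formula: PP = 2^H
H = 1.54
PP = 2^1.54
Decompose: 2^1.54 = 2^1 * 2^0.54
2^1 = 2, 2^0.54 ~ 1.4539725
PP ~ 2 * 1.4539725 = 2.9079450
Rounded to 2 decimals: 2.91

2.91


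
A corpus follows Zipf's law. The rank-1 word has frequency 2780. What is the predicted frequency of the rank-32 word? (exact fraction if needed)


Zipf's law: freq(rank) = f1 / rank
f1 = 2780, rank = 32
freq = 2780 / 32
GCD(2780, 32) = 4
Simplified: 695/8

695/8


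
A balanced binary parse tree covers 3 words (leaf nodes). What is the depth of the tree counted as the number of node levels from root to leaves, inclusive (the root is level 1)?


In a balanced binary tree with n leaves the deepest leaf is ceil(log2(n)) edges below the root,
so counting node levels inclusive of root and leaves gives ceil(log2(n)) + 1 levels.
log2(3) = 1.5850
ceil(1.5850) = 2
levels = 2 + 1 = 3

3


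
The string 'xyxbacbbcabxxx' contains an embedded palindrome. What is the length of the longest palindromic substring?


Scanning 'xyxbacbbcabxxx' for palindromic substrings.
Substring at positions 2-11: 'xbacbbcabx'.
Check: reverse('xbacbbcabx') = 'xbacbbcabx' -> palindrome confirmed.
Neighbouring characters ('y' / 'x') break symmetry, so it cannot extend further.
No longer palindromic substring exists; longest length = 10

10


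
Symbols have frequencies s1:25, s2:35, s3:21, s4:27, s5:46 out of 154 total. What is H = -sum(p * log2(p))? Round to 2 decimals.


Computing entropy H = -sum(p_i * log2(p_i)):
  s1: p = 25/154 = 0.1623, -p*log2(p) = 0.4258
  s2: p = 35/154 = 0.2273, -p*log2(p) = 0.4858
  s3: p = 21/154 = 0.1364, -p*log2(p) = 0.3920
  s4: p = 27/154 = 0.1753, -p*log2(p) = 0.4404
  s5: p = 46/154 = 0.2987, -p*log2(p) = 0.5207
H = sum of terms = 2.2647
Rounded to 2 decimals: 2.26

2.26


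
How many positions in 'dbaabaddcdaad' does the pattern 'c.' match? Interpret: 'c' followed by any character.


Pattern: c. means 'c' followed by any character.
Scanning 'dbaabaddcdaad' position-by-position:
  Pos 0: window 'db' -> no
  Pos 1: window 'ba' -> no
  Pos 2: window 'aa' -> no
  Pos 3: window 'ab' -> no
  Pos 4: window 'ba' -> no
  Pos 5: window 'ad' -> no
  Pos 6: window 'dd' -> no
  Pos 7: window 'dc' -> no
  Pos 8: window 'cd' -> MATCH
  Pos 9: window 'da' -> no
  Pos 10: window 'aa' -> no
  Pos 11: window 'ad' -> no
  Pos 12: window 'd' -> no
Total matches: 1

1


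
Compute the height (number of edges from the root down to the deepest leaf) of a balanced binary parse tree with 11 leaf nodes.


In a balanced binary tree with n leaves the deepest leaf is ceil(log2(n)) edges below the root.
log2(11) = 3.4594
ceil(3.4594) = 4
height (edges) = 4

4


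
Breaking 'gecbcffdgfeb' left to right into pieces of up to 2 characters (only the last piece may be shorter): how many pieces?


'gecbcffdgfeb' has 12 characters.
Chunking with max size 2:
  Chunk 1: 'ge' (positions 0-1)
  Chunk 2: 'cb' (positions 2-3)
  Chunk 3: 'cf' (positions 4-5)
  Chunk 4: 'fd' (positions 6-7)
  Chunk 5: 'gf' (positions 8-9)
  Chunk 6: 'eb' (positions 10-11)
Total chunks: ceil(12 / 2) = 6

6


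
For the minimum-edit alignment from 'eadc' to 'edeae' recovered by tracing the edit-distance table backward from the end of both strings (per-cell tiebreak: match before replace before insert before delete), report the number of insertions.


Edit distance = 4. Backtracking from cell (4, 5) with preference match > replace > insert > delete,
then listing the resulting alignment 'eadc' -> 'edeae' left to right:
  Step 1: keep 'e'
  Step 2: insert 'd' [insertion #1]
  Step 3: replace a->e
  Step 4: replace d->a
  Step 5: replace c->e
Total insertions: 1

1


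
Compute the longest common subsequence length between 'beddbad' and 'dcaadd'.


DP table for LCS of 'beddbad' and 'dcaadd':
       d  c  a  a  d  d
    0  0  0  0  0  0  0
  b 0  0  0  0  0  0  0
  e 0  0  0  0  0  0  0
  d 0  1  1  1  1  1  1
  d 0  1  1  1  1  2  2
  b 0  1  1  1  1  2  2
  a 0  1  1  2  2  2  2
  d 0  1  1  2  2  3  3
LCS: 'ddd'
LCS length = 3

3


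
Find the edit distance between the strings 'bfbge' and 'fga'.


Building DP table for s1='bfbge' (len 5) and s2='fga' (len 3):
       f  g  a
    0  1  2  3
  b 1  1  2  3
  f 2  1  2  3
  b 3  2  2  3
  g 4  3  2  3
  e 5  4  3  3
Edit distance = dp[5][3] = 3

3


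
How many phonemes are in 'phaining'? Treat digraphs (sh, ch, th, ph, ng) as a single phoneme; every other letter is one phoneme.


Parsing 'phaining' greedily, digraphs first:
  'ph' -> digraph (1 consonant phoneme) (phonemes so far: 1)
  'a' -> vowel phoneme (phonemes so far: 2)
  'i' -> vowel phoneme (phonemes so far: 3)
  'n' -> consonant phoneme (phonemes so far: 4)
  'i' -> vowel phoneme (phonemes so far: 5)
  'ng' -> digraph (1 consonant phoneme) (phonemes so far: 6)
Total phonemes: 6

6


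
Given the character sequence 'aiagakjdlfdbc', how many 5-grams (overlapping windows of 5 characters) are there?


String 'aiagakjdlfdbc' has length L = 13.
Number of overlapping n-grams = L - n + 1
Substituting: 13 - 5 + 1 = 9

9


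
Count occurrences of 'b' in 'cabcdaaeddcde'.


Scanning 'cabcdaaeddcde' for 'b':
  Position 2: 'b' -> MATCH (count: 1)
Total occurrences of 'b': 1

1


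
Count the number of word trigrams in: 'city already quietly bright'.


Word trigrams from [4] words:
  Trigram 1: (city already quietly)
  Trigram 2: (already quietly bright)
Total word trigrams: 4 - 2 = 2

2


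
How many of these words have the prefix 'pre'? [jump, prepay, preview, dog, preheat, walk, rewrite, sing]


Checking each word for prefix 'pre':
  'jump' -> no (count: 0)
  'prepay' -> YES, starts with 'pre' (count: 1)
  'preview' -> YES, starts with 'pre' (count: 2)
  'dog' -> no (count: 2)
  'preheat' -> YES, starts with 'pre' (count: 3)
  'walk' -> no (count: 3)
  'rewrite' -> no (count: 3)
  'sing' -> no (count: 3)
Total with prefix 'pre': 3

3


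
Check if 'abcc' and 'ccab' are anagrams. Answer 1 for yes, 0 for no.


Sort characters of 'abcc': 'abcc'
Sort characters of 'ccab': 'abcc'
Sorted forms match -> they ARE anagrams
Result: 1

1


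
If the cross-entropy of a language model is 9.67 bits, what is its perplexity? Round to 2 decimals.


Perplexity formula: PP = 2^H
H = 9.67
PP = 2^9.67
Decompose: 2^9.67 = 2^9 * 2^0.67
2^9 = 512, 2^0.67 ~ 1.5910730
PP ~ 512 * 1.5910730 = 814.6293760
Rounded to 2 decimals: 814.63

814.63


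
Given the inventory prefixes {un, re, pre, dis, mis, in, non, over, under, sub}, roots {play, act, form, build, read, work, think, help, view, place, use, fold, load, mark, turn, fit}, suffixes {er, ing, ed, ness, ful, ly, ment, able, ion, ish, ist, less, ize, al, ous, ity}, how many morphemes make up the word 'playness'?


Segmenting 'playness' against the inventory:
  'play' -> root (morpheme 1)
  'ness' -> suffix (morpheme 2)
Total morphemes: 2

2


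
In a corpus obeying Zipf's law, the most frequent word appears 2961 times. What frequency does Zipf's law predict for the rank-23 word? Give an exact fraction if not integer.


Zipf's law: freq(rank) = f1 / rank
f1 = 2961, rank = 23
freq = 2961 / 23
GCD(2961, 23) = 1
Simplified: 2961/23

2961/23


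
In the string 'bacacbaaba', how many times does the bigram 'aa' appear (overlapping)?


Scanning 'bacacbaaba' for bigram 'aa':
  Position 0: 'ba' -> no
  Position 1: 'ac' -> no
  Position 2: 'ca' -> no
  Position 3: 'ac' -> no
  Position 4: 'cb' -> no
  Position 5: 'ba' -> no
  Position 6: 'aa' -> MATCH
  Position 7: 'ab' -> no
  Position 8: 'ba' -> no
Total matches: 1

1


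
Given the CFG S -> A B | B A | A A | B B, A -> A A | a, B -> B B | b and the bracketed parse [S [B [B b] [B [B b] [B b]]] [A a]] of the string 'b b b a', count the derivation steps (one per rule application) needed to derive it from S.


Every bracketed nonterminal node [X ...] in the tree is produced by exactly one rule application.
Reading the tree off as a leftmost derivation:
  Step 1: S  =>  B A   (applied S -> B A)
  Step 2: B A  =>  B B A   (applied B -> B B)
  Step 3: B B A  =>  b B A   (applied B -> b)
  Step 4: b B A  =>  b B B A   (applied B -> B B)
  Step 5: b B B A  =>  b b B A   (applied B -> b)
  Step 6: b b B A  =>  b b b A   (applied B -> b)
  Step 7: b b b A  =>  b b b a   (applied A -> a)
Final yield: b b b a
Total rewrite steps: 7

7


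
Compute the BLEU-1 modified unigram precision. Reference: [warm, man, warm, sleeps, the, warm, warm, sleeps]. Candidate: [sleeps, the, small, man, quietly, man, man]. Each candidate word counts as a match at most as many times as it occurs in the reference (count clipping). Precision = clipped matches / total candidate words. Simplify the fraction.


Reference word counts: {'man': 1, 'sleeps': 2, 'the': 1, 'warm': 4}
Checking each candidate word (with clipping):
  'sleeps' -> in reference (ref count 2, used 1/2) -> match (matches: 1)
  'the' -> in reference (ref count 1, used 1/1) -> match (matches: 2)
  'small' -> not in reference -> no match (matches: 2)
  'man' -> in reference (ref count 1, used 1/1) -> match (matches: 3)
  'quietly' -> not in reference -> no match (matches: 3)
  'man' -> ref count 1 already used up (1/1) -> clipped, no match (matches: 3)
  'man' -> ref count 1 already used up (1/1) -> clipped, no match (matches: 3)
Clipped matches: 3, Candidate length: 7
Precision = 3/7

3/7


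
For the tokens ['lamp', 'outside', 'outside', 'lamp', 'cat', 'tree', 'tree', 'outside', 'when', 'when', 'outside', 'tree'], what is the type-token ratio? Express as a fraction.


Tokens: 12
Unique types: ('cat', 'lamp', 'outside', 'tree', 'when') = 5
TTR = 5/12
Already in lowest terms.

5/12


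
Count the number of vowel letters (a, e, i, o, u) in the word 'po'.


Scanning each character of 'po':
  Position 1: 'p' -> consonant (running count: 0)
  Position 2: 'o' -> vowel (running count: 1)
Total vowels: 1

1


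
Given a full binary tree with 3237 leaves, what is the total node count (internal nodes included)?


Leaf nodes (terminals): 3237
Internal nodes = n - 1 = 3237 - 1 = 3236
Total = leaves + internal = 3237 + 3236 = 6473

6473


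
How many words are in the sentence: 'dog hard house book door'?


Counting words by splitting on spaces:
  Word 1: 'dog'
  Word 2: 'hard'
  Word 3: 'house'
  Word 4: 'book'
  Word 5: 'door'
Total words: 5

5


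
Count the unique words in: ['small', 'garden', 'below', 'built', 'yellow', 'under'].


Listing all tokens and tracking unique types:
  Token 1: 'small' -> NEW (unique so far: 1)
  Token 2: 'garden' -> NEW (unique so far: 2)
  Token 3: 'below' -> NEW (unique so far: 3)
  Token 4: 'built' -> NEW (unique so far: 4)
  Token 5: 'yellow' -> NEW (unique so far: 5)
  Token 6: 'under' -> NEW (unique so far: 6)
Unique types: ('below', 'built', 'garden', 'small', 'under', 'yellow')
Vocabulary size: 6

6


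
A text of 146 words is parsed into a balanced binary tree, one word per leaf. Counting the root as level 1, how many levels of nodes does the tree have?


In a balanced binary tree with n leaves the deepest leaf is ceil(log2(n)) edges below the root,
so counting node levels inclusive of root and leaves gives ceil(log2(n)) + 1 levels.
log2(146) = 7.1898
ceil(7.1898) = 8
levels = 8 + 1 = 9

9


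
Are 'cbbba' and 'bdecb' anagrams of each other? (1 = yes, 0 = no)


Sort characters of 'cbbba': 'abbbc'
Sort characters of 'bdecb': 'bbcde'
Sorted forms differ -> they are NOT anagrams
Result: 0

0


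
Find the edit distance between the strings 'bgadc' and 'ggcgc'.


Building DP table for s1='bgadc' (len 5) and s2='ggcgc' (len 5):
       g  g  c  g  c
    0  1  2  3  4  5
  b 1  1  2  3  4  5
  g 2  1  1  2  3  4
  a 3  2  2  2  3  4
  d 4  3  3  3  3  4
  c 5  4  4  3  4  3
Edit distance = dp[5][5] = 3

3


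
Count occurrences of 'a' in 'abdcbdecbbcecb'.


Scanning 'abdcbdecbbcecb' for 'a':
  Position 0: 'a' -> MATCH (count: 1)
Total occurrences of 'a': 1

1


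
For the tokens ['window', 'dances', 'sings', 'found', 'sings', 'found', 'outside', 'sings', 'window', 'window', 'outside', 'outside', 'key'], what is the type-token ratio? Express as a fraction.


Tokens: 13
Unique types: ('dances', 'found', 'key', 'outside', 'sings', 'window') = 6
TTR = 6/13
Already in lowest terms.

6/13


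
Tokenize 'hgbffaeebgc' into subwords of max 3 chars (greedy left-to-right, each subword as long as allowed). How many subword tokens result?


'hgbffaeebgc' has 11 characters.
Chunking with max size 3:
  Chunk 1: 'hgb' (positions 0-2)
  Chunk 2: 'ffa' (positions 3-5)
  Chunk 3: 'eeb' (positions 6-8)
  Chunk 4: 'gc' (positions 9-10)
Total chunks: ceil(11 / 3) = 4

4


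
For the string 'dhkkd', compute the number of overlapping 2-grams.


String 'dhkkd' has length L = 5.
Number of overlapping n-grams = L - n + 1
Substituting: 5 - 2 + 1 = 4

4


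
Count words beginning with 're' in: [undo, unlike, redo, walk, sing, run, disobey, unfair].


Checking each word for prefix 're':
  'undo' -> no (count: 0)
  'unlike' -> no (count: 0)
  'redo' -> YES, starts with 're' (count: 1)
  'walk' -> no (count: 1)
  'sing' -> no (count: 1)
  'run' -> no (count: 1)
  'disobey' -> no (count: 1)
  'unfair' -> no (count: 1)
Total with prefix 're': 1

1


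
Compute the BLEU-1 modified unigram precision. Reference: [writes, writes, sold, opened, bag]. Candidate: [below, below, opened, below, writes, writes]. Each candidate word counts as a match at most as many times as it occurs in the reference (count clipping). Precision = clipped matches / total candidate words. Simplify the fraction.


Reference word counts: {'bag': 1, 'opened': 1, 'sold': 1, 'writes': 2}
Checking each candidate word (with clipping):
  'below' -> not in reference -> no match (matches: 0)
  'below' -> not in reference -> no match (matches: 0)
  'opened' -> in reference (ref count 1, used 1/1) -> match (matches: 1)
  'below' -> not in reference -> no match (matches: 1)
  'writes' -> in reference (ref count 2, used 1/2) -> match (matches: 2)
  'writes' -> in reference (ref count 2, used 2/2) -> match (matches: 3)
Clipped matches: 3, Candidate length: 6
Precision = 3/6 = 1/2

1/2


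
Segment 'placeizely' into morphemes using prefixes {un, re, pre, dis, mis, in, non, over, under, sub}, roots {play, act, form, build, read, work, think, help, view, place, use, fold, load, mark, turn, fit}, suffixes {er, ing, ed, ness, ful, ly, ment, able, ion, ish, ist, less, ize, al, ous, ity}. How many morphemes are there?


Segmenting 'placeizely' against the inventory:
  'place' -> root (morpheme 1)
  'ize' -> suffix (morpheme 2)
  'ly' -> suffix (morpheme 3)
Total morphemes: 3

3


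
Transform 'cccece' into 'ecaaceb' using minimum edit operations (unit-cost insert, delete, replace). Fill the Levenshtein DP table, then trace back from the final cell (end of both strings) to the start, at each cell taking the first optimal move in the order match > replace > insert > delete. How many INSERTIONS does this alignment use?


Edit distance = 4. Backtracking from cell (6, 7) with preference match > replace > insert > delete,
then listing the resulting alignment 'cccece' -> 'ecaaceb' left to right:
  Step 1: replace c->e
  Step 2: keep 'c'
  Step 3: replace c->a
  Step 4: replace e->a
  Step 5: keep 'c'
  Step 6: keep 'e'
  Step 7: insert 'b' [insertion #1]
Total insertions: 1

1


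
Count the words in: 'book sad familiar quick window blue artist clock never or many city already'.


Counting words by splitting on spaces:
  Word 1: 'book'
  Word 2: 'sad'
  Word 3: 'familiar'
  Word 4: 'quick'
  Word 5: 'window'
  Word 6: 'blue'
  Word 7: 'artist'
  Word 8: 'clock'
  Word 9: 'never'
  Word 10: 'or'
  Word 11: 'many'
  Word 12: 'city'
  Word 13: 'already'
Total words: 13

13


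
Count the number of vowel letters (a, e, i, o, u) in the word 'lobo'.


Scanning each character of 'lobo':
  Position 1: 'l' -> consonant (running count: 0)
  Position 2: 'o' -> vowel (running count: 1)
  Position 3: 'b' -> consonant (running count: 1)
  Position 4: 'o' -> vowel (running count: 2)
Total vowels: 2

2


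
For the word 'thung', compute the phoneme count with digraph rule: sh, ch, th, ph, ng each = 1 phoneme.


Parsing 'thung' greedily, digraphs first:
  'th' -> digraph (1 consonant phoneme) (phonemes so far: 1)
  'u' -> vowel phoneme (phonemes so far: 2)
  'ng' -> digraph (1 consonant phoneme) (phonemes so far: 3)
Total phonemes: 3

3


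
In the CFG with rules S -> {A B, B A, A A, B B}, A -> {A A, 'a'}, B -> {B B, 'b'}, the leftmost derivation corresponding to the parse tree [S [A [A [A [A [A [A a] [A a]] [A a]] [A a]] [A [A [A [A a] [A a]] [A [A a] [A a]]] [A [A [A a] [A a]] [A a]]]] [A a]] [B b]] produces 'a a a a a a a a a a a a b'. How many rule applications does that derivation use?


Every bracketed nonterminal node [X ...] in the tree is produced by exactly one rule application.
Reading the tree off as a leftmost derivation:
  Step 1: S  =>  A B   (applied S -> A B)
  Step 2: A B  =>  A A B   (applied A -> A A)
  Step 3: A A B  =>  A A A B   (applied A -> A A)
  Step 4: A A A B  =>  A A A A B   (applied A -> A A)
  Step 5: A A A A B  =>  A A A A A B   (applied A -> A A)
  Step 6: A A A A A B  =>  A A A A A A B   (applied A -> A A)
  Step 7: A A A A A A B  =>  a A A A A A B   (applied A -> a)
  Step 8: a A A A A A B  =>  a a A A A A B   (applied A -> a)
  Step 9: a a A A A A B  =>  a a a A A A B   (applied A -> a)
  Step 10: a a a A A A B  =>  a a a a A A B   (applied A -> a)
  Step 11: a a a a A A B  =>  a a a a A A A B   (applied A -> A A)
  Step 12: a a a a A A A B  =>  a a a a A A A A B   (applied A -> A A)
  Step 13: a a a a A A A A B  =>  a a a a A A A A A B   (applied A -> A A)
  Step 14: a a a a A A A A A B  =>  a a a a a A A A A B   (applied A -> a)
  Step 15: a a a a a A A A A B  =>  a a a a a a A A A B   (applied A -> a)
  Step 16: a a a a a a A A A B  =>  a a a a a a A A A A B   (applied A -> A A)
  Step 17: a a a a a a A A A A B  =>  a a a a a a a A A A B   (applied A -> a)
  Step 18: a a a a a a a A A A B  =>  a a a a a a a a A A B   (applied A -> a)
  Step 19: a a a a a a a a A A B  =>  a a a a a a a a A A A B   (applied A -> A A)
  Step 20: a a a a a a a a A A A B  =>  a a a a a a a a A A A A B   (applied A -> A A)
  Step 21: a a a a a a a a A A A A B  =>  a a a a a a a a a A A A B   (applied A -> a)
  Step 22: a a a a a a a a a A A A B  =>  a a a a a a a a a a A A B   (applied A -> a)
  Step 23: a a a a a a a a a a A A B  =>  a a a a a a a a a a a A B   (applied A -> a)
  Step 24: a a a a a a a a a a a A B  =>  a a a a a a a a a a a a B   (applied A -> a)
  Step 25: a a a a a a a a a a a a B  =>  a a a a a a a a a a a a b   (applied B -> b)
Final yield: a a a a a a a a a a a a b
Total rewrite steps: 25

25


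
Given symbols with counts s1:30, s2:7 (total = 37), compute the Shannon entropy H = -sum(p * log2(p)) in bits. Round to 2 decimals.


Computing entropy H = -sum(p_i * log2(p_i)):
  s1: p = 30/37 = 0.8108, -p*log2(p) = 0.2453
  s2: p = 7/37 = 0.1892, -p*log2(p) = 0.4545
H = sum of terms = 0.6998
Rounded to 2 decimals: 0.70

0.70


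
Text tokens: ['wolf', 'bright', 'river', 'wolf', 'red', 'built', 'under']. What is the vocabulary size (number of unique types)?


Listing all tokens and tracking unique types:
  Token 1: 'wolf' -> NEW (unique so far: 1)
  Token 2: 'bright' -> NEW (unique so far: 2)
  Token 3: 'river' -> NEW (unique so far: 3)
  Token 4: 'wolf' -> duplicate (unique so far: 3)
  Token 5: 'red' -> NEW (unique so far: 4)
  Token 6: 'built' -> NEW (unique so far: 5)
  Token 7: 'under' -> NEW (unique so far: 6)
Unique types: ('bright', 'built', 'red', 'river', 'under', 'wolf')
Vocabulary size: 6

6


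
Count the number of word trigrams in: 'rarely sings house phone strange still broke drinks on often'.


Word trigrams from [10] words:
  Trigram 1: (rarely sings house)
  Trigram 2: (sings house phone)
  Trigram 3: (house phone strange)
  Trigram 4: (phone strange still)
  Trigram 5: (strange still broke)
  Trigram 6: (still broke drinks)
  Trigram 7: (broke drinks on)
  Trigram 8: (drinks on often)
Total word trigrams: 10 - 2 = 8

8


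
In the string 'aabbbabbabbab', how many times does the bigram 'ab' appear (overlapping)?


Scanning 'aabbbabbabbab' for bigram 'ab':
  Position 0: 'aa' -> no
  Position 1: 'ab' -> MATCH
  Position 2: 'bb' -> no
  Position 3: 'bb' -> no
  Position 4: 'ba' -> no
  Position 5: 'ab' -> MATCH
  Position 6: 'bb' -> no
  Position 7: 'ba' -> no
  Position 8: 'ab' -> MATCH
  Position 9: 'bb' -> no
  Position 10: 'ba' -> no
  Position 11: 'ab' -> MATCH
Total matches: 4

4
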